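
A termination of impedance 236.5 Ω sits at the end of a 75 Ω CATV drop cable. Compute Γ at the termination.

Γ = 0.518

Γ = (Z_L − Z_0)/(Z_L + Z_0) = (236.5 − 75)/(236.5 + 75) = 161.5/311.5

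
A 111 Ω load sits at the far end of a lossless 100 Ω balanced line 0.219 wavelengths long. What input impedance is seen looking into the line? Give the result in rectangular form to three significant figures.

βl = 2π × 0.219 = 78.8°
tan(βl) = tan(78.8°) = 5.07
Z_in = Z_0·(Z_L + jZ_0·tanβl)/(Z_0 + jZ_L·tanβl)
     = 100·(111 + j507)/(100 + j563)

Z_in ≈ 90.7 − j3.6 Ω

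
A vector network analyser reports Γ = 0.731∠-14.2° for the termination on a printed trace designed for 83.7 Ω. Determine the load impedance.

Z_L ≈ 333 − j256 Ω

Z_L = Z_0·(1 + Γ)/(1 − Γ) = 83.7·(1.71 − j0.179)/(0.291 + j0.179)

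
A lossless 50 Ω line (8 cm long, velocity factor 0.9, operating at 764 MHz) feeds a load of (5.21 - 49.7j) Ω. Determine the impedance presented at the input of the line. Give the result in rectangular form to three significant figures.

λ = v/f = 0.9·c / 764 MHz = 0.353 m
βl = 2π·l/λ = 2π × 0.226 = 81.5°
tan(βl) = tan(81.5°) = 6.69
Z_in = Z_0·(Z_L + jZ_0·tanβl)/(Z_0 + jZ_L·tanβl)
     = 50·(5.21 + j285)/(382 + j34.8)

Z_in ≈ 4.04 + j36.9 Ω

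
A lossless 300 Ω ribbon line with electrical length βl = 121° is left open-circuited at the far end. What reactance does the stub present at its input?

X_in ≈ 180 Ω (inductive)

tan(βl) = -1.66
For an open-circuited stub, Z_in = −jZ_0·cot(βl) = −jZ_0/tan(βl)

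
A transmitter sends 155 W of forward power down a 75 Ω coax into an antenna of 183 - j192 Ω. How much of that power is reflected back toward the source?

P_reflected ≈ 72.7 W

|Γ| = |(108 − j192)/(258 − j192)| = 0.685
|Γ|² = 0.469
P_refl = |Γ|²·P_inc = 72.7 W, P_del = (1 − |Γ|²)·P_inc = 82.3 W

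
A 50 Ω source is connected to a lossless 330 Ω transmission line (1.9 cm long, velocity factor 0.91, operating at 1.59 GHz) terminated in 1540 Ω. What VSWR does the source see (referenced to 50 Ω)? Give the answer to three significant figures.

VSWR ≈ 19

λ = v/f = 0.91·c / 1.59 GHz = 0.172 m
βl = 2π·l/λ = 2π × 0.111 = 39.8°
tan(βl) = 0.834
Z_in = Z_0·(Z_L + jZ_0·tanβl)/(Z_0 + jZ_L·tanβl) = 162 − j354 Ω
Γ_s = (Z_in − Z_s)/(Z_in + Z_s) = (112 − j354)/(212 − j354), |Γ_s| = 0.9
VSWR = (1 + |Γ_s|)/(1 − |Γ_s|)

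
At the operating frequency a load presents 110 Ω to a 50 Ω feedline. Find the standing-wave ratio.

VSWR ≈ 2.2

Γ = (110 − 50)/(110 + 50) = 0.375
VSWR = (1 + 0.375)/(1 − 0.375)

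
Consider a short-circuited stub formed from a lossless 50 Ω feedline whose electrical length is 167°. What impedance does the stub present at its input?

tan(βl) = -0.231
For a short-circuited stub, Z_in = jZ_0·tan(βl)

Z_in ≈ −j11.5 Ω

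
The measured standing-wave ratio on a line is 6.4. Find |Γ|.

|Γ| = (S − 1)/(S + 1) = (6.4 − 1)/(6.4 + 1) = 5.4/7.4

|Γ| ≈ 0.73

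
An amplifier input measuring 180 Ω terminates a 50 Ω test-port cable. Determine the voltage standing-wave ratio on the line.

Γ = (180 − 50)/(180 + 50) = 0.565
VSWR = (1 + 0.565)/(1 − 0.565)

VSWR ≈ 3.6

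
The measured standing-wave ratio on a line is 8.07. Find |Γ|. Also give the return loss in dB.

|Γ| ≈ 0.779; return loss ≈ 2.16 dB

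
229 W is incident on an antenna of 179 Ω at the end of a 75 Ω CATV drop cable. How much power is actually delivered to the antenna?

P_delivered ≈ 191 W

Γ = (179 − 75)/(179 + 75) = 0.409
|Γ|² = 0.168
P_refl = |Γ|²·P_inc = 38.4 W, P_del = (1 − |Γ|²)·P_inc = 191 W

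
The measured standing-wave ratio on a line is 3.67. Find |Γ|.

|Γ| ≈ 0.572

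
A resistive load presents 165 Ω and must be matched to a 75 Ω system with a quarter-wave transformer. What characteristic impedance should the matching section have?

Z_qwt = √(Z_0·R_L) = √(75 × 165) = √12380

Z_qwt ≈ 111 Ω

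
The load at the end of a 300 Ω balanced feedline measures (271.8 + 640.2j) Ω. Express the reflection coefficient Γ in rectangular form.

Γ ≈ 0.534 + j0.521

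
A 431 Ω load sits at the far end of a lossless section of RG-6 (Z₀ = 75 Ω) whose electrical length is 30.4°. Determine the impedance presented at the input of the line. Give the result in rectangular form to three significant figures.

Z_in ≈ 46.8 − j114 Ω

tan(βl) = tan(30.4°) = 0.587
Z_in = Z_0·(Z_L + jZ_0·tanβl)/(Z_0 + jZ_L·tanβl)
     = 75·(431 + j44)/(75 + j253)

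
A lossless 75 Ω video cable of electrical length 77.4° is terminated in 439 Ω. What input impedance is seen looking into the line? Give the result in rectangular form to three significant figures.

Z_in ≈ 13.4 − j16.3 Ω

tan(βl) = tan(77.4°) = 4.47
Z_in = Z_0·(Z_L + jZ_0·tanβl)/(Z_0 + jZ_L·tanβl)
     = 75·(439 + j336)/(75 + j1960)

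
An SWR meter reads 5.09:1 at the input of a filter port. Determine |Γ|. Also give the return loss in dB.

|Γ| = (S − 1)/(S + 1) = (5.09 − 1)/(5.09 + 1) = 4.09/6.09
RL = −20·log₁₀|Γ| = −20·log₁₀(0.672)

|Γ| ≈ 0.672; return loss ≈ 3.46 dB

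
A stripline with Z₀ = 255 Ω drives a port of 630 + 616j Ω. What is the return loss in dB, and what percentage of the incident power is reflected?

RL ≈ 3.49 dB; 44.7% of incident power reflected

Γ = (375 + j616)/(885 + j616), |Γ| = 0.669
RL = −20·log₁₀(0.669) = 3.49 dB
P_refl/P_inc = |Γ|² = 0.447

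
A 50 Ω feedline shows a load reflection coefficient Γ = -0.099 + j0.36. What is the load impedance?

Z_L ≈ 32.2 + j26.9 Ω

Z_L = Z_0·(1 + Γ)/(1 − Γ) = 50·(0.901 + j0.36)/(1.1 − j0.36)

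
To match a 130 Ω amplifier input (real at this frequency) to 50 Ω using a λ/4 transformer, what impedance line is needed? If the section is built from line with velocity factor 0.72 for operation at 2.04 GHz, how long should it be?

Z_qwt ≈ 80.6 Ω; length ≈ 2.65 cm

Z_qwt = √(Z_0·R_L) = √(50 × 130) = √6500
λ = 0.72·c/f = 0.106 m, so l = λ/4 = 0.0265 m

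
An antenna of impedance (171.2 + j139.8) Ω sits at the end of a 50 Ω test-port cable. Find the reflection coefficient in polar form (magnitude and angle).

Γ ≈ 0.707 ∠ 16.8°

Γ = (Z_L − Z_0)/(Z_L + Z_0) = (121.2 + j139.8)/(221.2 + j139.8)
|Γ| = 185/262 = 0.707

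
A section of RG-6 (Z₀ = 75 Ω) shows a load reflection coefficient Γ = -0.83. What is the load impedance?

Z_L = Z_0·(1 + Γ)/(1 − Γ) = 75·(0.17)/(1.83)

Z_L ≈ 6.97 Ω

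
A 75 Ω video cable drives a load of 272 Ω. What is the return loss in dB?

RL ≈ 4.92 dB

Γ = (272 − 75)/(272 + 75) = 0.568
RL = −20·log₁₀|Γ| = −20·log₁₀(0.568)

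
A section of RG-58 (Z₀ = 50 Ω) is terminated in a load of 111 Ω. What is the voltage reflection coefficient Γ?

Γ = (Z_L − Z_0)/(Z_L + Z_0) = (111 − 50)/(111 + 50) = 61/161

Γ = 0.379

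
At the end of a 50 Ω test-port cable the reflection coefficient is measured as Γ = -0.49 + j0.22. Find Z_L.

Z_L = Z_0·(1 + Γ)/(1 − Γ) = 50·(0.51 + j0.22)/(1.49 − j0.22)

Z_L ≈ 15.7 + j9.7 Ω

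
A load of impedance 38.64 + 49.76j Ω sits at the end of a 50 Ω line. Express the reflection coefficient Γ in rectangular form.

Γ = (Z_L − Z_0)/(Z_L + Z_0) = (-11.36 + j49.76)/(88.64 + j49.76)

Γ ≈ 0.142 + j0.482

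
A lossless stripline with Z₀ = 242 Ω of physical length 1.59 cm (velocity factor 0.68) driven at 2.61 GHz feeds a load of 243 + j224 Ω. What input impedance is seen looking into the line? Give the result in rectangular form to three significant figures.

λ = v/f = 0.68·c / 2.61 GHz = 0.0782 m
βl = 2π·l/λ = 2π × 0.203 = 73.2°
tan(βl) = tan(73.2°) = 3.32
Z_in = Z_0·(Z_L + jZ_0·tanβl)/(Z_0 + jZ_L·tanβl)
     = 242·(243 + j1030)/(-501 + j807)

Z_in ≈ 190 − j191 Ω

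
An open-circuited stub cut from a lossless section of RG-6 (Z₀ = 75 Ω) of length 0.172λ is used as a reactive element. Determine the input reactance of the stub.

βl = 2π × 0.172 = 61.9°
tan(βl) = 1.87
For an open-circuited stub, Z_in = −jZ_0·cot(βl) = −jZ_0/tan(βl)

X_in ≈ -40 Ω (capacitive)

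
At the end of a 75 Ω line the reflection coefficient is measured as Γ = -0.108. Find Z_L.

Z_L ≈ 60.4 Ω

Z_L = Z_0·(1 + Γ)/(1 − Γ) = 75·(0.892)/(1.11)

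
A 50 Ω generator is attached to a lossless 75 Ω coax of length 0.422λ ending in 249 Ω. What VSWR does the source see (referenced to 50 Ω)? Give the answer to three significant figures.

βl = 2π × 0.422 = 152°
tan(βl) = -0.534
Z_in = Z_0·(Z_L + jZ_0·tanβl)/(Z_0 + jZ_L·tanβl) = 77.3 + j96.9 Ω
Γ_s = (Z_in − Z_s)/(Z_in + Z_s) = (27.3 + j96.9)/(127 + j96.9), |Γ_s| = 0.629
VSWR = (1 + |Γ_s|)/(1 − |Γ_s|)

VSWR ≈ 4.4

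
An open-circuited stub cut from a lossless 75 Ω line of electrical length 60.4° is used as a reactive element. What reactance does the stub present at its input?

tan(βl) = 1.76
For an open-circuited stub, Z_in = −jZ_0·cot(βl) = −jZ_0/tan(βl)

X_in ≈ -42.6 Ω (capacitive)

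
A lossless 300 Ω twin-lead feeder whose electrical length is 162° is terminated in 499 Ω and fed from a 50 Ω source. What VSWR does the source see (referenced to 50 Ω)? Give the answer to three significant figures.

tan(βl) = -0.325
Z_in = Z_0·(Z_L + jZ_0·tanβl)/(Z_0 + jZ_L·tanβl) = 427 + j133 Ω
Γ_s = (Z_in − Z_s)/(Z_in + Z_s) = (377 + j133)/(477 + j133), |Γ_s| = 0.807
VSWR = (1 + |Γ_s|)/(1 − |Γ_s|)

VSWR ≈ 9.38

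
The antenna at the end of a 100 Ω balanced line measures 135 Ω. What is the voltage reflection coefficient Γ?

Γ = 0.149

Γ = (Z_L − Z_0)/(Z_L + Z_0) = (135 − 100)/(135 + 100) = 35/235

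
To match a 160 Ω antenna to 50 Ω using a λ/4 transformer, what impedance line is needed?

Z_qwt = √(Z_0·R_L) = √(50 × 160) = √8000

Z_qwt ≈ 89.4 Ω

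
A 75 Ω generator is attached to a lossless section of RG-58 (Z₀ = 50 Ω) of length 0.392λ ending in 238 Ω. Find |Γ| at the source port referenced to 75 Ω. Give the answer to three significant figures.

βl = 2π × 0.392 = 141°
tan(βl) = -0.806
Z_in = Z_0·(Z_L + jZ_0·tanβl)/(Z_0 + jZ_L·tanβl) = 25 + j55.5 Ω
Γ_s = (Z_in − Z_s)/(Z_in + Z_s) = (-50 + j55.5)/(100 + j55.5), |Γ_s| = 0.654

|Γ| ≈ 0.654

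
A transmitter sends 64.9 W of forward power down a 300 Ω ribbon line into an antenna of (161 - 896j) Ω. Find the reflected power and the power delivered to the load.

|Γ| = |(-139 − j896)/(461 − j896)| = 0.9
|Γ|² = 0.81
P_refl = |Γ|²·P_inc = 52.6 W, P_del = (1 − |Γ|²)·P_inc = 12.3 W

P_reflected ≈ 52.6 W; P_delivered ≈ 12.3 W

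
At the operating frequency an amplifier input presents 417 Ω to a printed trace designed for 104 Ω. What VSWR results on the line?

For a purely resistive load, VSWR = R_L/Z_0 or Z_0/R_L (whichever > 1) = 417/104

VSWR ≈ 4.01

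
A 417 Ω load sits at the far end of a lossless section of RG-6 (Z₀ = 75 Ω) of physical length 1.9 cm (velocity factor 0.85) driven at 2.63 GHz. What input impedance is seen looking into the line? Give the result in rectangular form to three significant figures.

λ = v/f = 0.85·c / 2.63 GHz = 0.097 m
βl = 2π·l/λ = 2π × 0.196 = 70.5°
tan(βl) = tan(70.5°) = 2.83
Z_in = Z_0·(Z_L + jZ_0·tanβl)/(Z_0 + jZ_L·tanβl)
     = 75·(417 + j212)/(75 + j1180)

Z_in ≈ 15.1 − j25.5 Ω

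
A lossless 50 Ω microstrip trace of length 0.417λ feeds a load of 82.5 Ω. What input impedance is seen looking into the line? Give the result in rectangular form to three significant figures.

βl = 2π × 0.417 = 150°
tan(βl) = tan(150°) = -0.575
Z_in = Z_0·(Z_L + jZ_0·tanβl)/(Z_0 + jZ_L·tanβl)
     = 50·(82.5 − j28.7)/(50 − j47.4)

Z_in ≈ 57.8 + j26.1 Ω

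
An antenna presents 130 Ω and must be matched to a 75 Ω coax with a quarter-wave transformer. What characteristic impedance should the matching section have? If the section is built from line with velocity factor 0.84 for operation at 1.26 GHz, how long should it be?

Z_qwt = √(Z_0·R_L) = √(75 × 130) = √9750
λ = 0.84·c/f = 0.2 m, so l = λ/4 = 0.05 m

Z_qwt ≈ 98.7 Ω; length ≈ 5 cm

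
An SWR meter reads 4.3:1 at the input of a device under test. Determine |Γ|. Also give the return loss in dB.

|Γ| ≈ 0.623; return loss ≈ 4.12 dB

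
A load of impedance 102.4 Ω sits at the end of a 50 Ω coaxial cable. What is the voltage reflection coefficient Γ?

Γ = 0.344

Γ = (Z_L − Z_0)/(Z_L + Z_0) = (102.4 − 50)/(102.4 + 50) = 52.4/152.4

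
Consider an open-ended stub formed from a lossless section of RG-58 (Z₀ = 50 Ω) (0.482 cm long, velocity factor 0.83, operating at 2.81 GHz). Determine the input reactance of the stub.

λ = v/f = 0.83·c / 2.81 GHz = 0.0886 m
βl = 2π·l/λ = 2π × 0.0544 = 19.6°
tan(βl) = 0.356
For an open-ended stub, Z_in = −jZ_0·cot(βl) = −jZ_0/tan(βl)

X_in ≈ -141 Ω (capacitive)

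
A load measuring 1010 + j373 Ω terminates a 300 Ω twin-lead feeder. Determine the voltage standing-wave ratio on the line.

VSWR ≈ 3.86

Γ = (Z_L − Z_0)/(Z_L + Z_0) = (710 + j373)/(1310 + j373)
|Γ| = 802/1360 = 0.589
VSWR = (1 + |Γ|)/(1 − |Γ|) = 1.59/0.411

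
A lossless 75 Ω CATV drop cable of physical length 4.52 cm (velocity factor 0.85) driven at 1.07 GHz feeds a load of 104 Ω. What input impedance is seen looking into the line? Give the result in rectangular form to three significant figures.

λ = v/f = 0.85·c / 1.07 GHz = 0.238 m
βl = 2π·l/λ = 2π × 0.19 = 68.3°
tan(βl) = tan(68.3°) = 2.51
Z_in = Z_0·(Z_L + jZ_0·tanβl)/(Z_0 + jZ_L·tanβl)
     = 75·(104 + j188)/(75 + j261)

Z_in ≈ 57.9 − j13.2 Ω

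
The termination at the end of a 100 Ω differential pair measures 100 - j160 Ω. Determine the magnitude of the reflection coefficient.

|Γ| ≈ 0.625

Γ = (Z_L − Z_0)/(Z_L + Z_0) = (0 − j160)/(200 − j160)
|Γ| = 160/256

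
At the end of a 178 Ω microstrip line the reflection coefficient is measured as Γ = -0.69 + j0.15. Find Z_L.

Z_L ≈ 31 + j18.6 Ω

Z_L = Z_0·(1 + Γ)/(1 − Γ) = 178·(0.31 + j0.15)/(1.69 − j0.15)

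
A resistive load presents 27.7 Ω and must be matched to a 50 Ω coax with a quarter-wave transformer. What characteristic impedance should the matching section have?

Z_qwt = √(Z_0·R_L) = √(50 × 27.7) = √1385

Z_qwt ≈ 37.2 Ω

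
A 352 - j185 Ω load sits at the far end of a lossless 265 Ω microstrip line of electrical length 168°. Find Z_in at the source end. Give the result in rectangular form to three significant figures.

tan(βl) = tan(168°) = -0.213
Z_in = Z_0·(Z_L + jZ_0·tanβl)/(Z_0 + jZ_L·tanβl)
     = 265·(352 − j241)/(226 − j74.8)

Z_in ≈ 457 − j132 Ω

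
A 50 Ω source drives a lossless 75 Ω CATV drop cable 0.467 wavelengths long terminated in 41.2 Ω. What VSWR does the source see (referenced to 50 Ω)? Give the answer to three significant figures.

βl = 2π × 0.467 = 168°
tan(βl) = -0.21
Z_in = Z_0·(Z_L + jZ_0·tanβl)/(Z_0 + jZ_L·tanβl) = 42.5 − j10.9 Ω
Γ_s = (Z_in − Z_s)/(Z_in + Z_s) = (-7.54 − j10.9)/(92.5 − j10.9), |Γ_s| = 0.142
VSWR = (1 + |Γ_s|)/(1 − |Γ_s|)

VSWR ≈ 1.33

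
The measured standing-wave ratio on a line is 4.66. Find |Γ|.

|Γ| = (S − 1)/(S + 1) = (4.66 − 1)/(4.66 + 1) = 3.66/5.66

|Γ| ≈ 0.647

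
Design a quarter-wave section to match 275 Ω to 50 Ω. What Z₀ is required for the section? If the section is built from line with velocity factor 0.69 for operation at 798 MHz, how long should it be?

Z_qwt = √(Z_0·R_L) = √(50 × 275) = √13750
λ = 0.69·c/f = 0.259 m, so l = λ/4 = 0.0648 m

Z_qwt ≈ 117 Ω; length ≈ 6.48 cm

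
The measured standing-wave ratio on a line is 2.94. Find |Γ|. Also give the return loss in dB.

|Γ| = (S − 1)/(S + 1) = (2.94 − 1)/(2.94 + 1) = 1.94/3.94
RL = −20·log₁₀|Γ| = −20·log₁₀(0.492)

|Γ| ≈ 0.492; return loss ≈ 6.15 dB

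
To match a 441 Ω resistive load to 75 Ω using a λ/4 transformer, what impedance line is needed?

Z_qwt ≈ 182 Ω

Z_qwt = √(Z_0·R_L) = √(75 × 441) = √33080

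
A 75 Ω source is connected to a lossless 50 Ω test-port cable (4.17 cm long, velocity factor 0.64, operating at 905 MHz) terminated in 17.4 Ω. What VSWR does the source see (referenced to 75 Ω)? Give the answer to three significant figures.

λ = v/f = 0.64·c / 905 MHz = 0.212 m
βl = 2π·l/λ = 2π × 0.197 = 70.8°
tan(βl) = 2.87
Z_in = Z_0·(Z_L + jZ_0·tanβl)/(Z_0 + jZ_L·tanβl) = 80.4 + j63.1 Ω
Γ_s = (Z_in − Z_s)/(Z_in + Z_s) = (5.35 + j63.1)/(155 + j63.1), |Γ_s| = 0.378
VSWR = (1 + |Γ_s|)/(1 − |Γ_s|)

VSWR ≈ 2.21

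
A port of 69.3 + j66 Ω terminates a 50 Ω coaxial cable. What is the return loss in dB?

RL ≈ 5.95 dB

Γ = (19.3 + j66)/(119.3 + j66), |Γ| = 0.504
RL = −20·log₁₀|Γ| = −20·log₁₀(0.504)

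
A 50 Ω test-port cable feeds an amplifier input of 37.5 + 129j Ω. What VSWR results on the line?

VSWR ≈ 10.9

Γ = (Z_L − Z_0)/(Z_L + Z_0) = (-12.5 + j129)/(87.5 + j129)
|Γ| = 130/156 = 0.831
VSWR = (1 + |Γ|)/(1 − |Γ|) = 1.83/0.169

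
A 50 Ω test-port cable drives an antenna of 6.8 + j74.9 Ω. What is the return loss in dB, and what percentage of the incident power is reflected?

Γ = (-43.2 + j74.9)/(56.8 + j74.9), |Γ| = 0.92
RL = −20·log₁₀(0.92) = 0.726 dB
P_refl/P_inc = |Γ|² = 0.846

RL ≈ 0.726 dB; 84.6% of incident power reflected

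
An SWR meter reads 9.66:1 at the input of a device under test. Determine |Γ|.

|Γ| ≈ 0.812

|Γ| = (S − 1)/(S + 1) = (9.66 − 1)/(9.66 + 1) = 8.66/10.7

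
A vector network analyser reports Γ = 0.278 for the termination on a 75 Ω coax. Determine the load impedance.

Z_L ≈ 133 Ω

Z_L = Z_0·(1 + Γ)/(1 − Γ) = 75·(1.28)/(0.722)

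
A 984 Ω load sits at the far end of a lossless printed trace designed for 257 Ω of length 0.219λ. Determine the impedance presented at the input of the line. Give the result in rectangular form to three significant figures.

βl = 2π × 0.219 = 78.8°
tan(βl) = tan(78.8°) = 5.07
Z_in = Z_0·(Z_L + jZ_0·tanβl)/(Z_0 + jZ_L·tanβl)
     = 257·(984 + j1300)/(257 + j4990)

Z_in ≈ 69.6 − j47.1 Ω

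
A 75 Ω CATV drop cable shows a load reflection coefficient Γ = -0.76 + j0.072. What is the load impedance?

Z_L = Z_0·(1 + Γ)/(1 − Γ) = 75·(0.24 + j0.072)/(1.76 − j0.072)

Z_L ≈ 10.1 + j3.48 Ω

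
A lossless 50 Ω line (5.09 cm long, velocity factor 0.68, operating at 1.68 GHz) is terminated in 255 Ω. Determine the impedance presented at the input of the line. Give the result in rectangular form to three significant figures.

λ = v/f = 0.68·c / 1.68 GHz = 0.121 m
βl = 2π·l/λ = 2π × 0.419 = 151°
tan(βl) = tan(151°) = -0.557
Z_in = Z_0·(Z_L + jZ_0·tanβl)/(Z_0 + jZ_L·tanβl)
     = 50·(255 − j27.8)/(50 − j142)

Z_in ≈ 36.9 + j76.9 Ω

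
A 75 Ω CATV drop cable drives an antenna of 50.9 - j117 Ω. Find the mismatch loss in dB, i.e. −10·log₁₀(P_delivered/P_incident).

mismatch loss ≈ 2.87 dB

Γ = (-24.1 − j117)/(125.9 − j117), |Γ| = 0.695
|Γ|² = 0.483, so P_del/P_inc = 1 − |Γ|² = 0.517
ML = −10·log₁₀(1 − |Γ|²)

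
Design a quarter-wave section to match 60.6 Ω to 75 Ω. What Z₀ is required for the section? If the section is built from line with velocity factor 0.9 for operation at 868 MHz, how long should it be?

Z_qwt ≈ 67.4 Ω; length ≈ 7.78 cm

Z_qwt = √(Z_0·R_L) = √(75 × 60.6) = √4545
λ = 0.9·c/f = 0.311 m, so l = λ/4 = 0.0778 m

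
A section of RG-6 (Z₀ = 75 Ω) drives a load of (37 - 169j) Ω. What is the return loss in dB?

Γ = (-38 − j169)/(112 − j169), |Γ| = 0.854
RL = −20·log₁₀|Γ| = −20·log₁₀(0.854)

RL ≈ 1.37 dB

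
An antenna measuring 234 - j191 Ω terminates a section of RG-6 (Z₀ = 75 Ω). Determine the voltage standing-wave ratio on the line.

VSWR ≈ 5.33

Γ = (Z_L − Z_0)/(Z_L + Z_0) = (159 − j191)/(309 − j191)
|Γ| = 249/363 = 0.684
VSWR = (1 + |Γ|)/(1 − |Γ|) = 1.68/0.316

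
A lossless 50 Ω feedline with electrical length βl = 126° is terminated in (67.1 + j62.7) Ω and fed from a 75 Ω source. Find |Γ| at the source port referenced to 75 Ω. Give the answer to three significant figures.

tan(βl) = -1.38
Z_in = Z_0·(Z_L + jZ_0·tanβl)/(Z_0 + jZ_L·tanβl) = 17.9 + j9.89 Ω
Γ_s = (Z_in − Z_s)/(Z_in + Z_s) = (-57.1 + j9.89)/(92.9 + j9.89), |Γ_s| = 0.62

|Γ| ≈ 0.62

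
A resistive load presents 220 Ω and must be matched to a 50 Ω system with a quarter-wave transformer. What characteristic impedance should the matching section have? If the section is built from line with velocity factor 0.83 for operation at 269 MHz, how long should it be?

Z_qwt = √(Z_0·R_L) = √(50 × 220) = √11000
λ = 0.83·c/f = 0.926 m, so l = λ/4 = 0.231 m

Z_qwt ≈ 105 Ω; length ≈ 23.1 cm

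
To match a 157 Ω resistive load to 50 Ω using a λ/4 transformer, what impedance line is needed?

Z_qwt = √(Z_0·R_L) = √(50 × 157) = √7850

Z_qwt ≈ 88.6 Ω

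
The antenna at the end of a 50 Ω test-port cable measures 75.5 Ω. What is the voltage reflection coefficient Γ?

Γ = 0.203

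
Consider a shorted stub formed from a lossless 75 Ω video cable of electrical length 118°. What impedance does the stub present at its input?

Z_in ≈ −j141 Ω

tan(βl) = -1.88
For a shorted stub, Z_in = jZ_0·tan(βl)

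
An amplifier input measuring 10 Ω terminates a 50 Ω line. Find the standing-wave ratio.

Γ = (10 − 50)/(10 + 50) = -0.667
VSWR = (1 + 0.667)/(1 − 0.667)

VSWR ≈ 5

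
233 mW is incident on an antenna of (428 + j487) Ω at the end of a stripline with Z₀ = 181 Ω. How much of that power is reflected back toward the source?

P_reflected ≈ 114 mW

|Γ| = |(247 + j487)/(609 + j487)| = 0.7
|Γ|² = 0.49
P_refl = |Γ|²·P_inc = 114 mW, P_del = (1 − |Γ|²)·P_inc = 119 mW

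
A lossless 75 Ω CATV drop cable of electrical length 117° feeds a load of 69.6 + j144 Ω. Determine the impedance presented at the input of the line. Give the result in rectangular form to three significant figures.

tan(βl) = tan(117°) = -1.96
Z_in = Z_0·(Z_L + jZ_0·tanβl)/(Z_0 + jZ_L·tanβl)
     = 75·(69.6 − j3.2)/(358 − j137)

Z_in ≈ 13 + j4.28 Ω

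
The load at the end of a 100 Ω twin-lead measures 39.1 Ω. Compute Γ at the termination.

Γ = -0.438

Γ = (Z_L − Z_0)/(Z_L + Z_0) = (39.1 − 100)/(39.1 + 100) = -60.9/139.1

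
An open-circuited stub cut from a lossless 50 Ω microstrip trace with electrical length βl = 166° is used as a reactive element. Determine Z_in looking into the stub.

tan(βl) = -0.249
For an open-circuited stub, Z_in = −jZ_0·cot(βl) = −jZ_0/tan(βl)

Z_in ≈ +j201 Ω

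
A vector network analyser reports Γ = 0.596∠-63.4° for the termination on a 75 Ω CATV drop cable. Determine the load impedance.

Z_L = Z_0·(1 + Γ)/(1 − Γ) = 75·(1.27 − j0.533)/(0.733 + j0.533)

Z_L ≈ 58.9 − j97.3 Ω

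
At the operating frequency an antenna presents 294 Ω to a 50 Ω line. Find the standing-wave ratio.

VSWR ≈ 5.88

Γ = (294 − 50)/(294 + 50) = 0.709
VSWR = (1 + 0.709)/(1 − 0.709)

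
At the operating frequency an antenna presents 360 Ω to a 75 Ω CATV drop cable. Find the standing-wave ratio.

VSWR ≈ 4.8

For a purely resistive load, VSWR = R_L/Z_0 or Z_0/R_L (whichever > 1) = 360/75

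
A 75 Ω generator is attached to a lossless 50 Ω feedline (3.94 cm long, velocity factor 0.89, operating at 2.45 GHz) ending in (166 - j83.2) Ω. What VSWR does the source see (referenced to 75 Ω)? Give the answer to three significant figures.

VSWR ≈ 4.46

λ = v/f = 0.89·c / 2.45 GHz = 0.109 m
βl = 2π·l/λ = 2π × 0.362 = 130°
tan(βl) = -1.19
Z_in = Z_0·(Z_L + jZ_0·tanβl)/(Z_0 + jZ_L·tanβl) = 24.3 + j48.2 Ω
Γ_s = (Z_in − Z_s)/(Z_in + Z_s) = (-50.7 + j48.2)/(99.3 + j48.2), |Γ_s| = 0.634
VSWR = (1 + |Γ_s|)/(1 − |Γ_s|)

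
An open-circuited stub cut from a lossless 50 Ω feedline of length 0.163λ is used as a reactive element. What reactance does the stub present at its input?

X_in ≈ -30.4 Ω (capacitive)

βl = 2π × 0.163 = 58.7°
tan(βl) = 1.64
For an open-circuited stub, Z_in = −jZ_0·cot(βl) = −jZ_0/tan(βl)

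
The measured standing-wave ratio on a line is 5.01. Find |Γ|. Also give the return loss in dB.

|Γ| ≈ 0.667; return loss ≈ 3.51 dB

|Γ| = (S − 1)/(S + 1) = (5.01 − 1)/(5.01 + 1) = 4.01/6.01
RL = −20·log₁₀|Γ| = −20·log₁₀(0.667)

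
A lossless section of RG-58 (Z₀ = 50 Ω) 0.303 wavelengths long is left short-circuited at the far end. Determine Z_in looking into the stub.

βl = 2π × 0.303 = 109°
tan(βl) = -2.89
For a short-circuited stub, Z_in = jZ_0·tan(βl)

Z_in ≈ −j145 Ω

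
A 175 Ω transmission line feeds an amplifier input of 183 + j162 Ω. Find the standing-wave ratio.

VSWR ≈ 2.41

Γ = (Z_L − Z_0)/(Z_L + Z_0) = (8 + j162)/(358 + j162)
|Γ| = 162/393 = 0.413
VSWR = (1 + |Γ|)/(1 − |Γ|) = 1.41/0.587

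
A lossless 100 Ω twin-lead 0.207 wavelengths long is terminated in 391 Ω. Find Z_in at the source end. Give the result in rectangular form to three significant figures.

βl = 2π × 0.207 = 74.5°
tan(βl) = tan(74.5°) = 3.61
Z_in = Z_0·(Z_L + jZ_0·tanβl)/(Z_0 + jZ_L·tanβl)
     = 100·(391 + j361)/(100 + j1410)

Z_in ≈ 27.4 − j25.8 Ω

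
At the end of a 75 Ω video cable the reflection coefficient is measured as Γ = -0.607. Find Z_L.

Z_L ≈ 18.3 Ω

Z_L = Z_0·(1 + Γ)/(1 − Γ) = 75·(0.393)/(1.61)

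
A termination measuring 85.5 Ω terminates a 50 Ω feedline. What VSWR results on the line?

VSWR ≈ 1.71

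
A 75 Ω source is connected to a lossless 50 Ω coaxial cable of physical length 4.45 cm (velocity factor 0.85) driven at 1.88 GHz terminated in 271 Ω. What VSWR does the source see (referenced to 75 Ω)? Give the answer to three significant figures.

VSWR ≈ 7.14

λ = v/f = 0.85·c / 1.88 GHz = 0.136 m
βl = 2π·l/λ = 2π × 0.328 = 118°
tan(βl) = -1.87
Z_in = Z_0·(Z_L + jZ_0·tanβl)/(Z_0 + jZ_L·tanβl) = 11.7 + j25.5 Ω
Γ_s = (Z_in − Z_s)/(Z_in + Z_s) = (-63.3 + j25.5)/(86.7 + j25.5), |Γ_s| = 0.754
VSWR = (1 + |Γ_s|)/(1 − |Γ_s|)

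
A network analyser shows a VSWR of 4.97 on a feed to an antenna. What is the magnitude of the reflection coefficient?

|Γ| = (S − 1)/(S + 1) = (4.97 − 1)/(4.97 + 1) = 3.97/5.97

|Γ| ≈ 0.665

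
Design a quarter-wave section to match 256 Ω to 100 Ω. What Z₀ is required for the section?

Z_qwt ≈ 160 Ω

Z_qwt = √(Z_0·R_L) = √(100 × 256) = √25600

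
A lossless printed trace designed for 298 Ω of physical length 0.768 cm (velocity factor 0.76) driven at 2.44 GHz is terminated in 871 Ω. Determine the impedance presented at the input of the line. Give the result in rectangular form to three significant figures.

λ = v/f = 0.76·c / 2.44 GHz = 0.0934 m
βl = 2π·l/λ = 2π × 0.0822 = 29.6°
tan(βl) = tan(29.6°) = 0.568
Z_in = Z_0·(Z_L + jZ_0·tanβl)/(Z_0 + jZ_L·tanβl)
     = 298·(871 + j169)/(298 + j495)

Z_in ≈ 307 − j340 Ω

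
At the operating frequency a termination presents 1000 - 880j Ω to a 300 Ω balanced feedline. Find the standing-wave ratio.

Γ = (Z_L − Z_0)/(Z_L + Z_0) = (700 − j880)/(1300 − j880)
|Γ| = 1120/1570 = 0.716
VSWR = (1 + |Γ|)/(1 − |Γ|) = 1.72/0.284

VSWR ≈ 6.05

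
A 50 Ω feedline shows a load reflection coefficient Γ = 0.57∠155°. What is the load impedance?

Z_L ≈ 14.3 + j10.2 Ω

Z_L = Z_0·(1 + Γ)/(1 − Γ) = 50·(0.483 + j0.241)/(1.52 − j0.241)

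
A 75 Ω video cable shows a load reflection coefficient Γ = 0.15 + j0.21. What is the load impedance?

Z_L ≈ 91.3 + j41.1 Ω

Z_L = Z_0·(1 + Γ)/(1 − Γ) = 75·(1.15 + j0.21)/(0.85 − j0.21)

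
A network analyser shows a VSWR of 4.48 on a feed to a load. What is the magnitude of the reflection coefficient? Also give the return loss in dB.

|Γ| ≈ 0.635; return loss ≈ 3.94 dB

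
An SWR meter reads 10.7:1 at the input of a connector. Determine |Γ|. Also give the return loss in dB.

|Γ| ≈ 0.829; return loss ≈ 1.63 dB

|Γ| = (S − 1)/(S + 1) = (10.7 − 1)/(10.7 + 1) = 9.7/11.7
RL = −20·log₁₀|Γ| = −20·log₁₀(0.829)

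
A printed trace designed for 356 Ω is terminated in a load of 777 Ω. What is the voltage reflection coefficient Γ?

Γ = (Z_L − Z_0)/(Z_L + Z_0) = (777 − 356)/(777 + 356) = 421/1133

Γ = 0.372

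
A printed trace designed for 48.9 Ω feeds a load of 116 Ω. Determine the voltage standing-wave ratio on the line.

VSWR ≈ 2.37

Γ = (116 − 48.9)/(116 + 48.9) = 0.407
VSWR = (1 + 0.407)/(1 − 0.407)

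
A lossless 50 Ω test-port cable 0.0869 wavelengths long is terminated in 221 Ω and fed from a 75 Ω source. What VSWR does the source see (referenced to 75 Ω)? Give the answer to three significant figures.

βl = 2π × 0.0869 = 31.3°
tan(βl) = 0.608
Z_in = Z_0·(Z_L + jZ_0·tanβl)/(Z_0 + jZ_L·tanβl) = 36.8 − j68.6 Ω
Γ_s = (Z_in − Z_s)/(Z_in + Z_s) = (-38.2 − j68.6)/(112 − j68.6), |Γ_s| = 0.598
VSWR = (1 + |Γ_s|)/(1 − |Γ_s|)

VSWR ≈ 3.98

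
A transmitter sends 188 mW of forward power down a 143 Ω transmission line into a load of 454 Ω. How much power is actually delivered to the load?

Γ = (454 − 143)/(454 + 143) = 0.521
|Γ|² = 0.271
P_refl = |Γ|²·P_inc = 51 mW, P_del = (1 − |Γ|²)·P_inc = 137 mW

P_delivered ≈ 137 mW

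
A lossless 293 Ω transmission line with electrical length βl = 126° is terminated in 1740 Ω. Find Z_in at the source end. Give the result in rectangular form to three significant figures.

tan(βl) = tan(126°) = -1.38
Z_in = Z_0·(Z_L + jZ_0·tanβl)/(Z_0 + jZ_L·tanβl)
     = 293·(1740 − j403)/(293 − j2390)

Z_in ≈ 74.3 + j204 Ω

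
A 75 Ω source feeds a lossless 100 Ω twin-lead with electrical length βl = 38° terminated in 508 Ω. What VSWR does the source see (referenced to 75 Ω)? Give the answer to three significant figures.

tan(βl) = 0.781
Z_in = Z_0·(Z_L + jZ_0·tanβl)/(Z_0 + jZ_L·tanβl) = 48.8 − j116 Ω
Γ_s = (Z_in − Z_s)/(Z_in + Z_s) = (-26.2 − j116)/(124 − j116), |Γ_s| = 0.7
VSWR = (1 + |Γ_s|)/(1 − |Γ_s|)

VSWR ≈ 5.66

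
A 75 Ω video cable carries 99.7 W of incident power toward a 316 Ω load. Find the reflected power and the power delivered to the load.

Γ = (316 − 75)/(316 + 75) = 0.616
|Γ|² = 0.38
P_refl = |Γ|²·P_inc = 37.9 W, P_del = (1 − |Γ|²)·P_inc = 61.8 W

P_reflected ≈ 37.9 W; P_delivered ≈ 61.8 W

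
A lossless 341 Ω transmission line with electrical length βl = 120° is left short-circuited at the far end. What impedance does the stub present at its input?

Z_in ≈ −j591 Ω

tan(βl) = -1.73
For a short-circuited stub, Z_in = jZ_0·tan(βl)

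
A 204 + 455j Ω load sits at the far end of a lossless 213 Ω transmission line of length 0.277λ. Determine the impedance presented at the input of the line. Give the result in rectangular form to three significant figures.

Z_in ≈ 33.6 − j44.6 Ω

βl = 2π × 0.277 = 99.7°
tan(βl) = tan(99.7°) = -5.84
Z_in = Z_0·(Z_L + jZ_0·tanβl)/(Z_0 + jZ_L·tanβl)
     = 213·(204 − j788)/(2870 − j1190)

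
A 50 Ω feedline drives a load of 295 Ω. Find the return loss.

Γ = (295 − 50)/(295 + 50) = 0.71
RL = −20·log₁₀|Γ| = −20·log₁₀(0.71)

RL ≈ 2.97 dB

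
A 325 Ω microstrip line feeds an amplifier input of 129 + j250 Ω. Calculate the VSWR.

VSWR ≈ 4.17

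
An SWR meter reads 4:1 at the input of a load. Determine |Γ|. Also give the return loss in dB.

|Γ| ≈ 0.6; return loss ≈ 4.44 dB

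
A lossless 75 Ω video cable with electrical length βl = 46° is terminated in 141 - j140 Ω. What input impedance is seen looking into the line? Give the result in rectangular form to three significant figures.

Z_in ≈ 23.6 − j36.9 Ω

tan(βl) = tan(46°) = 1.04
Z_in = Z_0·(Z_L + jZ_0·tanβl)/(Z_0 + jZ_L·tanβl)
     = 75·(141 − j62.3)/(220 + j146)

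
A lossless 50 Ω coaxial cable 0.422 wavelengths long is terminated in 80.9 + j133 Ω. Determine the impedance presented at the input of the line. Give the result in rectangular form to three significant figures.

Z_in ≈ 15.8 + j49.6 Ω

βl = 2π × 0.422 = 152°
tan(βl) = tan(152°) = -0.534
Z_in = Z_0·(Z_L + jZ_0·tanβl)/(Z_0 + jZ_L·tanβl)
     = 50·(80.9 + j106)/(121 − j43.2)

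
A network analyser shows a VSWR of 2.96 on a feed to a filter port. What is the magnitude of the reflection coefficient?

|Γ| ≈ 0.495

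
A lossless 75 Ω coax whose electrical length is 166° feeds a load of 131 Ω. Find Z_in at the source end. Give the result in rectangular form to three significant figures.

Z_in ≈ 117 + j32.2 Ω

tan(βl) = tan(166°) = -0.249
Z_in = Z_0·(Z_L + jZ_0·tanβl)/(Z_0 + jZ_L·tanβl)
     = 75·(131 − j18.7)/(75 − j32.7)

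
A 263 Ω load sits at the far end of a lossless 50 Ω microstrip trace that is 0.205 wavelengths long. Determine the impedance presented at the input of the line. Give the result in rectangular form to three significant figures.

βl = 2π × 0.205 = 73.8°
tan(βl) = tan(73.8°) = 3.44
Z_in = Z_0·(Z_L + jZ_0·tanβl)/(Z_0 + jZ_L·tanβl)
     = 50·(263 + j172)/(50 + j905)

Z_in ≈ 10.3 − j14 Ω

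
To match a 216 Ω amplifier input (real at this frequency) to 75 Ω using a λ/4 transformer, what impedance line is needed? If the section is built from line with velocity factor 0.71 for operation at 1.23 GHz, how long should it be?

Z_qwt ≈ 127 Ω; length ≈ 4.33 cm

Z_qwt = √(Z_0·R_L) = √(75 × 216) = √16200
λ = 0.71·c/f = 0.173 m, so l = λ/4 = 0.0433 m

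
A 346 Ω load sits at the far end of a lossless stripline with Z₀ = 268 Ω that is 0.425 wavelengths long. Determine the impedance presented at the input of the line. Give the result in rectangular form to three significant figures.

Z_in ≈ 304 + j63.6 Ω

βl = 2π × 0.425 = 153°
tan(βl) = tan(153°) = -0.51
Z_in = Z_0·(Z_L + jZ_0·tanβl)/(Z_0 + jZ_L·tanβl)
     = 268·(346 − j137)/(268 − j176)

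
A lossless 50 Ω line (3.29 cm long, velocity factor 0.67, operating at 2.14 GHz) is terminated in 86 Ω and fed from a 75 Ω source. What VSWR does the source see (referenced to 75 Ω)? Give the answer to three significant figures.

VSWR ≈ 2.18

λ = v/f = 0.67·c / 2.14 GHz = 0.0939 m
βl = 2π·l/λ = 2π × 0.35 = 126°
tan(βl) = -1.37
Z_in = Z_0·(Z_L + jZ_0·tanβl)/(Z_0 + jZ_L·tanβl) = 37.7 + j20.5 Ω
Γ_s = (Z_in − Z_s)/(Z_in + Z_s) = (-37.3 + j20.5)/(113 + j20.5), |Γ_s| = 0.371
VSWR = (1 + |Γ_s|)/(1 − |Γ_s|)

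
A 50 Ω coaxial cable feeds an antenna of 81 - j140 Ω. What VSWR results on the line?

Γ = (Z_L − Z_0)/(Z_L + Z_0) = (31 − j140)/(131 − j140)
|Γ| = 143/192 = 0.748
VSWR = (1 + |Γ|)/(1 − |Γ|) = 1.75/0.252

VSWR ≈ 6.93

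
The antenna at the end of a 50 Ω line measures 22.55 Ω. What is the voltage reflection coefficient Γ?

Γ = -0.378

Γ = (Z_L − Z_0)/(Z_L + Z_0) = (22.55 − 50)/(22.55 + 50) = -27.45/72.55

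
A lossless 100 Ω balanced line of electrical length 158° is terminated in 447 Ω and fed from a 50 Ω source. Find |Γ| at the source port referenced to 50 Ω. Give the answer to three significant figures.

tan(βl) = -0.404
Z_in = Z_0·(Z_L + jZ_0·tanβl)/(Z_0 + jZ_L·tanβl) = 122 + j180 Ω
Γ_s = (Z_in − Z_s)/(Z_in + Z_s) = (72 + j180)/(172 + j180), |Γ_s| = 0.779

|Γ| ≈ 0.779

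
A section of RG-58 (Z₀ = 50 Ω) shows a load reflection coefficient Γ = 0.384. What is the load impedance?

Z_L = Z_0·(1 + Γ)/(1 − Γ) = 50·(1.38)/(0.616)

Z_L ≈ 112 Ω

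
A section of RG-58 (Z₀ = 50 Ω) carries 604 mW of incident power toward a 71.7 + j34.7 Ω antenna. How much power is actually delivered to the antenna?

P_delivered ≈ 541 mW

|Γ| = |(21.7 + j34.7)/(121.7 + j34.7)| = 0.323
|Γ|² = 0.105
P_refl = |Γ|²·P_inc = 63.2 mW, P_del = (1 − |Γ|²)·P_inc = 541 mW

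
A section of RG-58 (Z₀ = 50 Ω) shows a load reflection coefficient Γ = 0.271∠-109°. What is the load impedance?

Z_L = Z_0·(1 + Γ)/(1 − Γ) = 50·(0.912 − j0.256)/(1.09 + j0.256)

Z_L ≈ 37.1 − j20.5 Ω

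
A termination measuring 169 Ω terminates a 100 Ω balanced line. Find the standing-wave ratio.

For a purely resistive load, VSWR = R_L/Z_0 or Z_0/R_L (whichever > 1) = 169/100

VSWR ≈ 1.69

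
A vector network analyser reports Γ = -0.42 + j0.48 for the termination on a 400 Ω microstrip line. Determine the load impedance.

Z_L ≈ 106 + j171 Ω

Z_L = Z_0·(1 + Γ)/(1 − Γ) = 400·(0.58 + j0.48)/(1.42 − j0.48)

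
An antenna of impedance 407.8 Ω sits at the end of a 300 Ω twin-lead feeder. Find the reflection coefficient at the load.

Γ = 0.152

Γ = (Z_L − Z_0)/(Z_L + Z_0) = (407.8 − 300)/(407.8 + 300) = 107.8/707.8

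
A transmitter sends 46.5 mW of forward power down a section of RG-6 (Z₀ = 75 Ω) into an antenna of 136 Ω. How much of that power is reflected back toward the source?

P_reflected ≈ 3.89 mW

Γ = (136 − 75)/(136 + 75) = 0.289
|Γ|² = 0.0836
P_refl = |Γ|²·P_inc = 3.89 mW, P_del = (1 − |Γ|²)·P_inc = 42.6 mW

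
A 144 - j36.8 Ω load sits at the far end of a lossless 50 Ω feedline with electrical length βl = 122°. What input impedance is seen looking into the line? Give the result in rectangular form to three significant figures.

tan(βl) = tan(122°) = -1.6
Z_in = Z_0·(Z_L + jZ_0·tanβl)/(Z_0 + jZ_L·tanβl)
     = 50·(144 − j117)/(-8.89 − j230)

Z_in ≈ 24.1 + j32.2 Ω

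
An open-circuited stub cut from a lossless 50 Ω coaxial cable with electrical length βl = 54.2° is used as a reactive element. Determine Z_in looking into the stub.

tan(βl) = 1.39
For an open-circuited stub, Z_in = −jZ_0·cot(βl) = −jZ_0/tan(βl)

Z_in ≈ −j36.1 Ω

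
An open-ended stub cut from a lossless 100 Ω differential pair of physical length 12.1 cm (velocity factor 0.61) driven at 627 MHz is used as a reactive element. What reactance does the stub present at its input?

X_in ≈ 168 Ω (inductive)

λ = v/f = 0.61·c / 627 MHz = 0.292 m
βl = 2π·l/λ = 2π × 0.415 = 149°
tan(βl) = -0.595
For an open-ended stub, Z_in = −jZ_0·cot(βl) = −jZ_0/tan(βl)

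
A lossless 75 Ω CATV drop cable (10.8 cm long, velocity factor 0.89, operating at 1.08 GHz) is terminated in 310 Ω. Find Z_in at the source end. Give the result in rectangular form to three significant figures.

Z_in ≈ 91.1 + j126 Ω

λ = v/f = 0.89·c / 1.08 GHz = 0.247 m
βl = 2π·l/λ = 2π × 0.437 = 157°
tan(βl) = tan(157°) = -0.419
Z_in = Z_0·(Z_L + jZ_0·tanβl)/(Z_0 + jZ_L·tanβl)
     = 75·(310 − j31.4)/(75 − j130)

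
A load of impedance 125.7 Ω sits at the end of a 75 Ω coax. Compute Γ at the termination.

Γ = 0.253

Γ = (Z_L − Z_0)/(Z_L + Z_0) = (125.7 − 75)/(125.7 + 75) = 50.7/200.7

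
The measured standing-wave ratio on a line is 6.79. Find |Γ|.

|Γ| = (S − 1)/(S + 1) = (6.79 − 1)/(6.79 + 1) = 5.79/7.79

|Γ| ≈ 0.743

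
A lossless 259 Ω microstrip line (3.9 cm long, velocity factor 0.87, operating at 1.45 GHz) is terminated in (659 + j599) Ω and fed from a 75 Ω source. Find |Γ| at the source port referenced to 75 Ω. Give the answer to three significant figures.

|Γ| ≈ 0.617

λ = v/f = 0.87·c / 1.45 GHz = 0.18 m
βl = 2π·l/λ = 2π × 0.217 = 78°
tan(βl) = 4.7
Z_in = Z_0·(Z_L + jZ_0·tanβl)/(Z_0 + jZ_L·tanβl) = 63.3 − j107 Ω
Γ_s = (Z_in − Z_s)/(Z_in + Z_s) = (-11.7 − j107)/(138 − j107), |Γ_s| = 0.617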